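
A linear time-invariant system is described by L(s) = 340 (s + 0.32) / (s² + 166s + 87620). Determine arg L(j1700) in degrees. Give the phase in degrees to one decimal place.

-84.3 deg

∠(j1700 + 0.32) = arctan(1700/0.32) = 89.99°
∠[(j1700)² + 166(j1700) + 87620] = ∠[-2.8024e+06 + j2.822e+05] = 174.25°
∠L(j1700) = 89.99° − 174.25° = -84.26°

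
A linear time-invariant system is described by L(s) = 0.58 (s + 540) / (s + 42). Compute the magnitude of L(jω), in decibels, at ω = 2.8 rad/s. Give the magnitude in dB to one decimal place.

|j2.8 + 540| = √(2.8² + 540²) = 540
|j2.8 + 42| = √(2.8² + 42²) = 42.09
|L(j2.8)| = 0.58 × 540 / 42.09 = 7.4407
20 log₁₀(7.4407) = 17.43 dB

17.4 dB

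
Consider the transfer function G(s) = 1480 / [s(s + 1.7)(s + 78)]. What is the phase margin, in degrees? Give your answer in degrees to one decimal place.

Gain crossover: |G(jω)| = 1 at ω ≈ 4.19 rad/s.
∠G(j4.19) = −90° − arctan(4.19/1.7) − arctan(4.19/78) ≈ -160.99°
PM = 180° + (-160.99°) = 19.01°

19.0°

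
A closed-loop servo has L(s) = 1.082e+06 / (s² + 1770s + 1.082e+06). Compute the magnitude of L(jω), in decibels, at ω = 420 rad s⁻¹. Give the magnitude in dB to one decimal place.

|(j420)² + 1770(j420) + 1.082e+06| = |9.056e+05 + j7.434e+05| = 1.172e+06
|L(j420)| = 1.082e+06 / 1.172e+06 = 0.92349
20 log₁₀(0.92349) = -0.69 dB

-0.7 dB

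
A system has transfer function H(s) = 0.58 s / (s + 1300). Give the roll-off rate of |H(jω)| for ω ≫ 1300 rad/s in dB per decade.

0 dB/decade

With 1 zero and 1 pole, the high-frequency asymptotic slope is 20 × (1 − 1) = 0 dB/decade.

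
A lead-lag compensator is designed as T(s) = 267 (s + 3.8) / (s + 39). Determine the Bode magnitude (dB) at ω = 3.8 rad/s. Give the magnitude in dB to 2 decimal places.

|j3.8 + 3.8| = √(3.8² + 3.8²) = 5.374
|j3.8 + 39| = √(3.8² + 39²) = 39.18
|T(j3.8)| = 267 × 5.374 / 39.18 = 36.618
20 log₁₀(36.618) = 31.274 dB

31.27 dB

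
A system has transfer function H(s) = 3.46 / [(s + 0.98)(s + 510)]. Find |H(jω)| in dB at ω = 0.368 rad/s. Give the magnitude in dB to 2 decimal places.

|j0.368 + 0.98| = √(0.368² + 0.98²) = 1.047
|j0.368 + 510| = √(0.368² + 510²) = 510
|H(j0.368)| = 3.46 / (1.047 × 510) = 0.0064809
20 log₁₀(0.0064809) = -43.767 dB

-43.77 dB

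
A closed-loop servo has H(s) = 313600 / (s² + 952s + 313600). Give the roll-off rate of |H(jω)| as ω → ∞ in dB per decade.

-40 dB/decade

With 0 zeros and 2 poles, the high-frequency asymptotic slope is 20 × (0 − 2) = -40 dB/decade.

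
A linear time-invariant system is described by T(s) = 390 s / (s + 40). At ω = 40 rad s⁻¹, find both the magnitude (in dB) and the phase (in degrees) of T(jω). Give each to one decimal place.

|T| = 48.8 dB, ∠T = 45.0°

|j40| = 40
|j40 + 40| = √(40² + 40²) = 56.57
|T(j40)| = 390 × 40 / 56.57 = 275.77
20 log₁₀(275.77) = 48.81 dB
∠(j40) = 90.00°
∠(j40 + 40) = arctan(40/40) = 45.00°
∠T(j40) = 90.00° − 45.00° = 45.00°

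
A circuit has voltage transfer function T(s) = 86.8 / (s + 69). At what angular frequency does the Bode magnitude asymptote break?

69 rad s⁻¹

The single real pole at s = −69 gives a corner at ω = 69 rad s⁻¹.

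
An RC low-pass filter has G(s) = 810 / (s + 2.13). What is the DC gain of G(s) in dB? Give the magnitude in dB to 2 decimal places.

G(0) = 810 / 2.13 = 380.28
20 log₁₀(380.28) = 51.602 dB

51.60 dB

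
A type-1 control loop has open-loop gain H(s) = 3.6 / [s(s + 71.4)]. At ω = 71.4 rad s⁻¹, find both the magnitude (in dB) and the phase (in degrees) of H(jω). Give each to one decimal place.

|H| = -66.0 dB, ∠H = -135.0°

|j71.4 + 71.4| = √(71.4² + 71.4²) = 101
|j71.4| = 71.4
|H(j71.4)| = 3.6 / (101 × 71.4) = 0.00049933
20 log₁₀(0.00049933) = -66.03 dB
∠(j71.4 + 71.4) = arctan(71.4/71.4) = 45.00°
∠(j71.4) = 90.00°
∠H(j71.4) = − (45.00° + 90.00°) = -135.00°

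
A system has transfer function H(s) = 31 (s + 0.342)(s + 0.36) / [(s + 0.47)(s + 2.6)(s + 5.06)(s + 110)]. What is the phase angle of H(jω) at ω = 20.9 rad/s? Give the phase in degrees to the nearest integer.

-81°

∠(j20.9 + 0.342) = arctan(20.9/0.342) = 89.06°
∠(j20.9 + 0.36) = arctan(20.9/0.36) = 89.01°
∠(j20.9 + 0.47) = arctan(20.9/0.47) = 88.71°
∠(j20.9 + 2.6) = arctan(20.9/2.6) = 82.91°
∠(j20.9 + 5.06) = arctan(20.9/5.06) = 76.39°
∠(j20.9 + 110) = arctan(20.9/110) = 10.76°
∠H(j20.9) = 89.06° + 89.01° − (88.71° + 82.91° + 76.39° + 10.76°) = -80.69°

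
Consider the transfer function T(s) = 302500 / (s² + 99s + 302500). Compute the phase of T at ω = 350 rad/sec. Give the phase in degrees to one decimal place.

∠[(j350)² + 99(j350) + 302500] = ∠[1.8e+05 + j34650] = 10.90°
∠T(j350) = −10.90° = -10.90°

-10.9°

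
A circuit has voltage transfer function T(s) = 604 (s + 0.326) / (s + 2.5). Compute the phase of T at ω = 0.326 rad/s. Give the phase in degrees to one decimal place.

37.6°

∠(j0.326 + 0.326) = arctan(0.326/0.326) = 45.00°
∠(j0.326 + 2.5) = arctan(0.326/2.5) = 7.43°
∠T(j0.326) = 45.00° − 7.43° = 37.57°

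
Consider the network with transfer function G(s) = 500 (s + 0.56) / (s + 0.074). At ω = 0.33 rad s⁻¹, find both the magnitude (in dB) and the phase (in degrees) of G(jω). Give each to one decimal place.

|j0.33 + 0.56| = √(0.33² + 0.56²) = 0.65
|j0.33 + 0.074| = √(0.33² + 0.074²) = 0.3382
|G(j0.33)| = 500 × 0.65 / 0.3382 = 960.98
20 log₁₀(960.98) = 59.65 dB
∠(j0.33 + 0.56) = arctan(0.33/0.56) = 30.51°
∠(j0.33 + 0.074) = arctan(0.33/0.074) = 77.36°
∠G(j0.33) = 30.51° − 77.36° = -46.85°

|G| = 59.7 dB, ∠G = -46.9°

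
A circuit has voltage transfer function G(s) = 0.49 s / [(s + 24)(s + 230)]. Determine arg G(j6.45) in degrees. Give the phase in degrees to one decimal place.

∠(j6.45) = 90.00°
∠(j6.45 + 24) = arctan(6.45/24) = 15.04°
∠(j6.45 + 230) = arctan(6.45/230) = 1.61°
∠G(j6.45) = 90.00° − (15.04° + 1.61°) = 73.35°

73.4°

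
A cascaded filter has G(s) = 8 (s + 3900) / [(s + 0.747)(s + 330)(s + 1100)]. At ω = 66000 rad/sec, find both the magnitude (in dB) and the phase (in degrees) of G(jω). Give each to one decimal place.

|j66000 + 3900| = √(66000² + 3900²) = 6.612e+04
|j66000 + 0.747| = √(66000² + 0.747²) = 6.6e+04
|j66000 + 330| = √(66000² + 330²) = 6.6e+04
|j66000 + 1100| = √(66000² + 1100²) = 6.601e+04
|G(j66000)| = 8 × 6.612e+04 / (6.6e+04 × 6.6e+04 × 6.601e+04) = 1.8395e-09
20 log₁₀(1.8395e-09) = -174.71 dB
∠(j66000 + 3900) = arctan(66000/3900) = 86.62°
∠(j66000 + 0.747) = arctan(66000/0.747) = 90.00°
∠(j66000 + 330) = arctan(66000/330) = 89.71°
∠(j66000 + 1100) = arctan(66000/1100) = 89.05°
∠G(j66000) = 86.62° − (90.00° + 89.71° + 89.05°) = -182.14°

|G| = -174.7 dB, ∠G = -182.1°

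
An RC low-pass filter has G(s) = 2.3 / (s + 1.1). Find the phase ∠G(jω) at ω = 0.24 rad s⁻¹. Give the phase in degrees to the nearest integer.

∠(j0.24 + 1.1) = arctan(0.24/1.1) = 12.31°
∠G(j0.24) = −12.31° = -12.31°

-12°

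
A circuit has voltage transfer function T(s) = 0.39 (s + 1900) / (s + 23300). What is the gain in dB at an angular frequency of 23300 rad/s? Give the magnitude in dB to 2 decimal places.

|j23300 + 1900| = √(23300² + 1900²) = 2.338e+04
|j23300 + 23300| = √(23300² + 23300²) = 3.295e+04
|T(j23300)| = 0.39 × 2.338e+04 / 3.295e+04 = 0.27669
20 log₁₀(0.27669) = -11.160 dB

-11.16 dB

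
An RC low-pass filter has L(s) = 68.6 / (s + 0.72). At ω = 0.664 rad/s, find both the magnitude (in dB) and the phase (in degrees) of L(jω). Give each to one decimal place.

|L| = 36.9 dB, ∠L = -42.7°

|j0.664 + 0.72| = √(0.664² + 0.72²) = 0.9794
|L(j0.664)| = 68.6 / 0.9794 = 70.04
20 log₁₀(70.04) = 36.91 dB
∠(j0.664 + 0.72) = arctan(0.664/0.72) = 42.68°
∠L(j0.664) = −42.68° = -42.68°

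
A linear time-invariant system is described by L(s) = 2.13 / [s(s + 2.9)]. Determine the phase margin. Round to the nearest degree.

76 deg

Gain crossover: |L(jω)| = 1 at ω ≈ 0.713 rad/s.
∠L(j0.713) = −90° − arctan(0.713/2.9) ≈ -103.82°
PM = 180° + (-103.82°) = 76.18°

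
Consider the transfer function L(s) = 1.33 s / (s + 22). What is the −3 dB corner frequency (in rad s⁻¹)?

22 rad s⁻¹

For a single-pole high-pass, the −3 dB point is at the pole: ω = 22 rad s⁻¹.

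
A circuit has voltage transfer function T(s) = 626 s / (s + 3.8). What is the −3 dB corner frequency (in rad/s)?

For a single-pole high-pass, the −3 dB point is at the pole: ω = 3.8 rad/s.

3.8 rad/s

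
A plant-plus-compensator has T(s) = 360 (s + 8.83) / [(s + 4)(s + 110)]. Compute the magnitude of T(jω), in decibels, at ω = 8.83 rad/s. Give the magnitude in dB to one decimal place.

|j8.83 + 8.83| = √(8.83² + 8.83²) = 12.49
|j8.83 + 4| = √(8.83² + 4²) = 9.694
|j8.83 + 110| = √(8.83² + 110²) = 110.4
|T(j8.83)| = 360 × 12.49 / (9.694 × 110.4) = 4.2024
20 log₁₀(4.2024) = 12.47 dB

12.5 dB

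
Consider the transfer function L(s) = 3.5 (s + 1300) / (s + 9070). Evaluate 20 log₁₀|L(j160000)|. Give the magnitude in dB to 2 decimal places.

|j160000 + 1300| = √(160000² + 1300²) = 1.6e+05
|j160000 + 9070| = √(160000² + 9070²) = 1.603e+05
|L(j160000)| = 3.5 × 1.6e+05 / 1.603e+05 = 3.4945
20 log₁₀(3.4945) = 10.868 dB

10.87 dB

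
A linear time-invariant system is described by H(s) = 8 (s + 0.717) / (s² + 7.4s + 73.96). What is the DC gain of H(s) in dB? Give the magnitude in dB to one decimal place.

-22.2 dB

H(0) = 8 × 0.717 / 73.96 = 0.077555
20 log₁₀(0.077555) = -22.21 dB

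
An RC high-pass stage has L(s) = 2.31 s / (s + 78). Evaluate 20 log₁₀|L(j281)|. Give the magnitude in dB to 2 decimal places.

|j281| = 281
|j281 + 78| = √(281² + 78²) = 291.6
|L(j281)| = 2.31 × 281 / 291.6 = 2.2258
20 log₁₀(2.2258) = 6.950 dB

6.95 dB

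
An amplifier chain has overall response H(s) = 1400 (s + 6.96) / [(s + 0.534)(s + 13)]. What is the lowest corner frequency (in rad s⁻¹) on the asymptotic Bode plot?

0.534 rad s⁻¹

Break frequencies occur at each pole and zero magnitude: 0.534 rad s⁻¹, 6.96 rad s⁻¹, 13 rad s⁻¹.
The lowest is 0.534 rad s⁻¹.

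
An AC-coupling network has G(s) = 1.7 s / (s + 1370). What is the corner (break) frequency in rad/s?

1370 rad/s

The single real pole at s = −1370 gives a corner at ω = 1370 rad/s.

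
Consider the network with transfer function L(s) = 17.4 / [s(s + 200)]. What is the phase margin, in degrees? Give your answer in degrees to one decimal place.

Gain crossover: |L(jω)| = 1 at ω ≈ 0.087 rad/s.
∠L(j0.087) = −90° − arctan(0.087/200) ≈ -90.02°
PM = 180° + (-90.02°) = 89.98°

90.0°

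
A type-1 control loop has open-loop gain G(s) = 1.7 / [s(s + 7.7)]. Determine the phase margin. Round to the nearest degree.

88°

Gain crossover: |G(jω)| = 1 at ω ≈ 0.221 rad/s.
∠G(j0.221) = −90° − arctan(0.221/7.7) ≈ -91.64°
PM = 180° + (-91.64°) = 88.36°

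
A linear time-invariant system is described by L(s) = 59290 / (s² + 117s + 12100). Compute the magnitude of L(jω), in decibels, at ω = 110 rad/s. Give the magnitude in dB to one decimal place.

13.3 dB

|(j110)² + 117(j110) + 12100| = |0 + j12870| = 1.287e+04
|L(j110)| = 59290 / 1.287e+04 = 4.6068
20 log₁₀(4.6068) = 13.27 dB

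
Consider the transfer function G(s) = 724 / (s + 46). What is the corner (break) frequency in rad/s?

The single real pole at s = −46 gives a corner at ω = 46 rad/s.

46 rad/s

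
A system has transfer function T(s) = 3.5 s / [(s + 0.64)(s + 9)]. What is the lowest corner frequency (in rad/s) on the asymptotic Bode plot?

Break frequencies occur at each pole and zero magnitude: 0.64 rad/s, 9 rad/s.
The lowest is 0.64 rad/s.

0.64 rad/s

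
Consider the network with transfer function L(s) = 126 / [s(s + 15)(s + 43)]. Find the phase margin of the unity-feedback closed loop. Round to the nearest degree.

89 deg

Gain crossover: |L(jω)| = 1 at ω ≈ 0.195 rad/s.
∠L(j0.195) = −90° − arctan(0.195/15) − arctan(0.195/43) ≈ -91.01°
PM = 180° + (-91.01°) = 88.99°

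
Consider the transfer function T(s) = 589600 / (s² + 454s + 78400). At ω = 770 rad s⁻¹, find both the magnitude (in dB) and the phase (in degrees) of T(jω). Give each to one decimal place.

|(j770)² + 454(j770) + 78400| = |-5.145e+05 + j3.4958e+05| = 6.22e+05
|T(j770)| = 589600 / 6.22e+05 = 0.94787
20 log₁₀(0.94787) = -0.47 dB
∠[(j770)² + 454(j770) + 78400] = ∠[-5.145e+05 + j3.4958e+05] = 145.81°
∠T(j770) = −145.81° = -145.81°

|T| = -0.5 dB, ∠T = -145.8°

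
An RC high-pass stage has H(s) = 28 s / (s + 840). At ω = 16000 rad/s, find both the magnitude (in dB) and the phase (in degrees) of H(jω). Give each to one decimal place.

|H| = 28.9 dB, ∠H = 3.0°

|j16000| = 1.6e+04
|j16000 + 840| = √(16000² + 840²) = 1.602e+04
|H(j16000)| = 28 × 1.6e+04 / 1.602e+04 = 27.961
20 log₁₀(27.961) = 28.93 dB
∠(j16000) = 90.00°
∠(j16000 + 840) = arctan(16000/840) = 86.99°
∠H(j16000) = 90.00° − 86.99° = 3.01°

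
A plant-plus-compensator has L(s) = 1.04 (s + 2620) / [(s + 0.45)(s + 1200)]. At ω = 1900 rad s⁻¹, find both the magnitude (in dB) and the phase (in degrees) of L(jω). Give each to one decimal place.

|j1900 + 2620| = √(1900² + 2620²) = 3236
|j1900 + 0.45| = √(1900² + 0.45²) = 1900
|j1900 + 1200| = √(1900² + 1200²) = 2247
|L(j1900)| = 1.04 × 3236 / (1900 × 2247) = 0.00078831
20 log₁₀(0.00078831) = -62.07 dB
∠(j1900 + 2620) = arctan(1900/2620) = 35.95°
∠(j1900 + 0.45) = arctan(1900/0.45) = 89.99°
∠(j1900 + 1200) = arctan(1900/1200) = 57.72°
∠L(j1900) = 35.95° − (89.99° + 57.72°) = -111.76°

|L| = -62.1 dB, ∠L = -111.8 deg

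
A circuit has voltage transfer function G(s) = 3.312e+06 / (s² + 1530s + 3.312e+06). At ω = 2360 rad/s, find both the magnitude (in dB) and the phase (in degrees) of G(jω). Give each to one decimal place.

|G| = -2.2 dB, ∠G = -122.0°

|(j2360)² + 1530(j2360) + 3.312e+06| = |-2.2576e+06 + j3.6108e+06| = 4.258e+06
|G(j2360)| = 3.312e+06 / 4.258e+06 = 0.77774
20 log₁₀(0.77774) = -2.18 dB
∠[(j2360)² + 1530(j2360) + 3.312e+06] = ∠[-2.2576e+06 + j3.6108e+06] = 122.02°
∠G(j2360) = −122.02° = -122.02°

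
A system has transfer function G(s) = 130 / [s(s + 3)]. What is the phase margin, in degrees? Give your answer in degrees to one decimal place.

Gain crossover: |G(jω)| = 1 at ω ≈ 11.2 rad/s.
∠G(j11.2) = −90° − arctan(11.2/3) ≈ -165.01°
PM = 180° + (-165.01°) = 14.99°

15.0°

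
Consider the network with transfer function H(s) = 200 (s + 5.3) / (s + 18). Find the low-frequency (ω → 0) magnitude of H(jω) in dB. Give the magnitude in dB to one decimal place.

H(0) = 200 × 5.3 / 18 = 58.889
20 log₁₀(58.889) = 35.40 dB

35.4 dB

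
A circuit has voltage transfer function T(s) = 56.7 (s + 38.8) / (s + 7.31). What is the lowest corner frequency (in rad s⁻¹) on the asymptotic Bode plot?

Break frequencies occur at each pole and zero magnitude: 7.31 rad s⁻¹, 38.8 rad s⁻¹.
The lowest is 7.31 rad s⁻¹.

7.31 rad s⁻¹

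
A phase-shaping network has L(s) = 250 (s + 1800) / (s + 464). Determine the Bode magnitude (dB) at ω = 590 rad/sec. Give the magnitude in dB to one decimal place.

|j590 + 1800| = √(590² + 1800²) = 1894
|j590 + 464| = √(590² + 464²) = 750.6
|L(j590)| = 250 × 1894 / 750.6 = 630.91
20 log₁₀(630.91) = 56.00 dB

56.0 dB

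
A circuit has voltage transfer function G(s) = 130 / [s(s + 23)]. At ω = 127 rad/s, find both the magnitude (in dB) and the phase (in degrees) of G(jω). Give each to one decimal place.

|G| = -42.0 dB, ∠G = -169.7°

|j127 + 23| = √(127² + 23²) = 129.1
|j127| = 127
|G(j127)| = 130 / (129.1 × 127) = 0.007931
20 log₁₀(0.007931) = -42.01 dB
∠(j127 + 23) = arctan(127/23) = 79.73°
∠(j127) = 90.00°
∠G(j127) = − (79.73° + 90.00°) = -169.73°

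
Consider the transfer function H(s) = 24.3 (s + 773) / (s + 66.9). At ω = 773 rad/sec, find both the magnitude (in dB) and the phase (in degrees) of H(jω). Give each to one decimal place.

|H| = 30.7 dB, ∠H = -40.1°

|j773 + 773| = √(773² + 773²) = 1093
|j773 + 66.9| = √(773² + 66.9²) = 775.9
|H(j773)| = 24.3 × 1093 / 775.9 = 34.237
20 log₁₀(34.237) = 30.69 dB
∠(j773 + 773) = arctan(773/773) = 45.00°
∠(j773 + 66.9) = arctan(773/66.9) = 85.05°
∠H(j773) = 45.00° − 85.05° = -40.05°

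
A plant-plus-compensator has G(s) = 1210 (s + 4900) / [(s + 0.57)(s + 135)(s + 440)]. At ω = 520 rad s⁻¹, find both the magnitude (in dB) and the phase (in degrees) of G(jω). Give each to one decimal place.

|j520 + 4900| = √(520² + 4900²) = 4928
|j520 + 0.57| = √(520² + 0.57²) = 520
|j520 + 135| = √(520² + 135²) = 537.2
|j520 + 440| = √(520² + 440²) = 681.2
|G(j520)| = 1210 × 4928 / (520 × 537.2 × 681.2) = 0.031332
20 log₁₀(0.031332) = -30.08 dB
∠(j520 + 4900) = arctan(520/4900) = 6.06°
∠(j520 + 0.57) = arctan(520/0.57) = 89.94°
∠(j520 + 135) = arctan(520/135) = 75.45°
∠(j520 + 440) = arctan(520/440) = 49.76°
∠G(j520) = 6.06° − (89.94° + 75.45° + 49.76°) = -209.09°

|G| = -30.1 dB, ∠G = -209.1°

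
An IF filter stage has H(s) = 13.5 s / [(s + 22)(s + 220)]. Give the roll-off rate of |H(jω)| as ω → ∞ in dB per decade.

With 1 zero and 2 poles, the high-frequency asymptotic slope is 20 × (1 − 2) = -20 dB/decade.

-20 dB/decade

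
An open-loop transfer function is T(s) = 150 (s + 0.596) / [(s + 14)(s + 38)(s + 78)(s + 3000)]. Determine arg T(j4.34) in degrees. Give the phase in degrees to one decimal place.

∠(j4.34 + 0.596) = arctan(4.34/0.596) = 82.18°
∠(j4.34 + 14) = arctan(4.34/14) = 17.22°
∠(j4.34 + 38) = arctan(4.34/38) = 6.52°
∠(j4.34 + 78) = arctan(4.34/78) = 3.18°
∠(j4.34 + 3000) = arctan(4.34/3000) = 0.08°
∠T(j4.34) = 82.18° − (17.22° + 6.52° + 3.18° + 0.08°) = 55.17°

55.2 deg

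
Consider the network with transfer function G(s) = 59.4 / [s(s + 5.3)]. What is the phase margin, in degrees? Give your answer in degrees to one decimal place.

37.7°

Gain crossover: |G(jω)| = 1 at ω ≈ 6.86 rad/s.
∠G(j6.86) = −90° − arctan(6.86/5.3) ≈ -142.29°
PM = 180° + (-142.29°) = 37.71°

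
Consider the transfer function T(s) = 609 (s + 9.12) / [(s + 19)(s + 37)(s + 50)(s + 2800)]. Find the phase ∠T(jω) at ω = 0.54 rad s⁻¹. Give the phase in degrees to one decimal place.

0.3 deg

∠(j0.54 + 9.12) = arctan(0.54/9.12) = 3.39°
∠(j0.54 + 19) = arctan(0.54/19) = 1.63°
∠(j0.54 + 37) = arctan(0.54/37) = 0.84°
∠(j0.54 + 50) = arctan(0.54/50) = 0.62°
∠(j0.54 + 2800) = arctan(0.54/2800) = 0.01°
∠T(j0.54) = 3.39° − (1.63° + 0.84° + 0.62° + 0.01°) = 0.29°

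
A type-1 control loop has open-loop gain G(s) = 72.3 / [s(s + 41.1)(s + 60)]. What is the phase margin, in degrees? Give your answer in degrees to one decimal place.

89.9°

Gain crossover: |G(jω)| = 1 at ω ≈ 0.0293 rad s⁻¹.
∠G(j0.0293) = −90° − arctan(0.0293/41.1) − arctan(0.0293/60) ≈ -90.07°
PM = 180° + (-90.07°) = 89.93°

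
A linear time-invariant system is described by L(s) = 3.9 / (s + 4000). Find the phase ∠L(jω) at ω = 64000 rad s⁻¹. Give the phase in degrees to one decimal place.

∠(j64000 + 4000) = arctan(64000/4000) = 86.42°
∠L(j64000) = −86.42° = -86.42°

-86.4°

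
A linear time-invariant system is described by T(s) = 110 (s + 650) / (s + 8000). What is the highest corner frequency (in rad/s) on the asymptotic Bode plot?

Break frequencies occur at each pole and zero magnitude: 650 rad/s, 8000 rad/s.
The highest is 8000 rad/s.

8000 rad/s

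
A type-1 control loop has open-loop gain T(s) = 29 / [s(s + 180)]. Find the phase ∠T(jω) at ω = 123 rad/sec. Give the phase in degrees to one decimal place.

-124.3 deg

∠(j123 + 180) = arctan(123/180) = 34.35°
∠(j123) = 90.00°
∠T(j123) = − (34.35° + 90.00°) = -124.35°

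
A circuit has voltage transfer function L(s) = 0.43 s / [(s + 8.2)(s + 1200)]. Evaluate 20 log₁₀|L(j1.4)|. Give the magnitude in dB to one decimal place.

-84.4 dB

|j1.4| = 1.4
|j1.4 + 8.2| = √(1.4² + 8.2²) = 8.319
|j1.4 + 1200| = √(1.4² + 1200²) = 1200
|L(j1.4)| = 0.43 × 1.4 / (8.319 × 1200) = 6.0306e-05
20 log₁₀(6.0306e-05) = -84.39 dB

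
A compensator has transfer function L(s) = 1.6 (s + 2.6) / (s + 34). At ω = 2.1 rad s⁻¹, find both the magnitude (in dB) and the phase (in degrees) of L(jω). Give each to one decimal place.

|j2.1 + 2.6| = √(2.1² + 2.6²) = 3.342
|j2.1 + 34| = √(2.1² + 34²) = 34.06
|L(j2.1)| = 1.6 × 3.342 / 34.06 = 0.15698
20 log₁₀(0.15698) = -16.08 dB
∠(j2.1 + 2.6) = arctan(2.1/2.6) = 38.93°
∠(j2.1 + 34) = arctan(2.1/34) = 3.53°
∠L(j2.1) = 38.93° − 3.53° = 35.39°

|L| = -16.1 dB, ∠L = 35.4°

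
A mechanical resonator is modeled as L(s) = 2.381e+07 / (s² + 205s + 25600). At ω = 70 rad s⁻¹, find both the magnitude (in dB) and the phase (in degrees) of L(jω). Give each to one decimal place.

|(j70)² + 205(j70) + 25600| = |20700 + j14350| = 2.519e+04
|L(j70)| = 2.381e+07 / 2.519e+04 = 945.31
20 log₁₀(945.31) = 59.51 dB
∠[(j70)² + 205(j70) + 25600] = ∠[20700 + j14350] = 34.73°
∠L(j70) = −34.73° = -34.73°

|L| = 59.5 dB, ∠L = -34.7°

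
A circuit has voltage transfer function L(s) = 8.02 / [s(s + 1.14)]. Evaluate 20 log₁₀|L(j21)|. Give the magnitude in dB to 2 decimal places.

|j21 + 1.14| = √(21² + 1.14²) = 21.03
|j21| = 21
|L(j21)| = 8.02 / (21.03 × 21) = 0.018159
20 log₁₀(0.018159) = -34.818 dB

-34.82 dB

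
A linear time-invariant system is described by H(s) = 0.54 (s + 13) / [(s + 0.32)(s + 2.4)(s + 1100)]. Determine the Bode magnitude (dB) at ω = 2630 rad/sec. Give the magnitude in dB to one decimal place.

-142.9 dB

|j2630 + 13| = √(2630² + 13²) = 2630
|j2630 + 0.32| = √(2630² + 0.32²) = 2630
|j2630 + 2.4| = √(2630² + 2.4²) = 2630
|j2630 + 1100| = √(2630² + 1100²) = 2851
|H(j2630)| = 0.54 × 2630 / (2630 × 2630 × 2851) = 7.2025e-08
20 log₁₀(7.2025e-08) = -142.85 dB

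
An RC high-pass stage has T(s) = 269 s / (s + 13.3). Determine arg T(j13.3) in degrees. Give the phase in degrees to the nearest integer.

45°

∠(j13.3) = 90.00°
∠(j13.3 + 13.3) = arctan(13.3/13.3) = 45.00°
∠T(j13.3) = 90.00° − 45.00° = 45.00°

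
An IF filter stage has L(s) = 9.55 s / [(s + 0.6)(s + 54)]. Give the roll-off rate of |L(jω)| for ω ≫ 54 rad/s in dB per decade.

With 1 zero and 2 poles, the high-frequency asymptotic slope is 20 × (1 − 2) = -20 dB/decade.

-20 dB/decade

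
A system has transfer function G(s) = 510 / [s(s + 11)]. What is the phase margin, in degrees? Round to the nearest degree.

Gain crossover: |G(jω)| = 1 at ω ≈ 21.3 rad/s.
∠G(j21.3) = −90° − arctan(21.3/11) ≈ -152.67°
PM = 180° + (-152.67°) = 27.33°

27°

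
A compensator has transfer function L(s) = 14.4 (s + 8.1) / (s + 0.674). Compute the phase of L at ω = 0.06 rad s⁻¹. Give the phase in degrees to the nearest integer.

-5°

∠(j0.06 + 8.1) = arctan(0.06/8.1) = 0.42°
∠(j0.06 + 0.674) = arctan(0.06/0.674) = 5.09°
∠L(j0.06) = 0.42° − 5.09° = -4.66°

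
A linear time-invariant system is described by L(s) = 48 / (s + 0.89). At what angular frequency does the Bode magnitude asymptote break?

0.89 rad/sec

The single real pole at s = −0.89 gives a corner at ω = 0.89 rad/sec.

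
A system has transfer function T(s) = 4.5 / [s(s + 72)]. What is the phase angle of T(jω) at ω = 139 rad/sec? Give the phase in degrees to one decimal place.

-152.6°

∠(j139 + 72) = arctan(139/72) = 62.62°
∠(j139) = 90.00°
∠T(j139) = − (62.62° + 90.00°) = -152.62°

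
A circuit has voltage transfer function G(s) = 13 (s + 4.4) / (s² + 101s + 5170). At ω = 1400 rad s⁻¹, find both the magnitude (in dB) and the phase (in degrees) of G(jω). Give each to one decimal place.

|G| = -40.6 dB, ∠G = -86.0°

|j1400 + 4.4| = √(1400² + 4.4²) = 1400
|(j1400)² + 101(j1400) + 5170| = |-1.9548e+06 + j1.414e+05| = 1.96e+06
|G(j1400)| = 13 × 1400 / 1.96e+06 = 0.0092861
20 log₁₀(0.0092861) = -40.64 dB
∠(j1400 + 4.4) = arctan(1400/4.4) = 89.82°
∠[(j1400)² + 101(j1400) + 5170] = ∠[-1.9548e+06 + j1.414e+05] = 175.86°
∠G(j1400) = 89.82° − 175.86° = -86.04°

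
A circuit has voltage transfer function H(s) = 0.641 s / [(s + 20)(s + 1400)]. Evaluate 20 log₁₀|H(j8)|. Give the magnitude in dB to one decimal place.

|j8| = 8
|j8 + 20| = √(8² + 20²) = 21.54
|j8 + 1400| = √(8² + 1400²) = 1400
|H(j8)| = 0.641 × 8 / (21.54 × 1400) = 0.00017004
20 log₁₀(0.00017004) = -75.39 dB

-75.4 dB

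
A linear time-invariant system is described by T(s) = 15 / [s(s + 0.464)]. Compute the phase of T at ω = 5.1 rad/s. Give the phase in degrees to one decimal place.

-174.8 deg

∠(j5.1 + 0.464) = arctan(5.1/0.464) = 84.80°
∠(j5.1) = 90.00°
∠T(j5.1) = − (84.80° + 90.00°) = -174.80°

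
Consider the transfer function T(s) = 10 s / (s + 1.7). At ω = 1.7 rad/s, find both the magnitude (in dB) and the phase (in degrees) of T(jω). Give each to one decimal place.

|T| = 17.0 dB, ∠T = 45.0°

|j1.7| = 1.7
|j1.7 + 1.7| = √(1.7² + 1.7²) = 2.404
|T(j1.7)| = 10 × 1.7 / 2.404 = 7.0711
20 log₁₀(7.0711) = 16.99 dB
∠(j1.7) = 90.00°
∠(j1.7 + 1.7) = arctan(1.7/1.7) = 45.00°
∠T(j1.7) = 90.00° − 45.00° = 45.00°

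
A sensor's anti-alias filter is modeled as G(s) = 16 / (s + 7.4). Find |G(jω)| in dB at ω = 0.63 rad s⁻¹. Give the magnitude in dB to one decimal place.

|j0.63 + 7.4| = √(0.63² + 7.4²) = 7.427
|G(j0.63)| = 16 / 7.427 = 2.1544
20 log₁₀(2.1544) = 6.67 dB

6.7 dB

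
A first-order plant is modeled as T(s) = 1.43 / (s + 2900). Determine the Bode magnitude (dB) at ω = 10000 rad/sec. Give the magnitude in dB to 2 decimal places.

|j10000 + 2900| = √(10000² + 2900²) = 1.041e+04
|T(j10000)| = 1.43 / 1.041e+04 = 0.00013734
20 log₁₀(0.00013734) = -77.244 dB

-77.24 dB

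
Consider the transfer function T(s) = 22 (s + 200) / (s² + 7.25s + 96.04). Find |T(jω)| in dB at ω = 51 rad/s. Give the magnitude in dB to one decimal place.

|j51 + 200| = √(51² + 200²) = 206.4
|(j51)² + 7.25(j51) + 96.04| = |-2505 + j369.75| = 2532
|T(j51)| = 22 × 206.4 / 2532 = 1.7933
20 log₁₀(1.7933) = 5.07 dB

5.1 dB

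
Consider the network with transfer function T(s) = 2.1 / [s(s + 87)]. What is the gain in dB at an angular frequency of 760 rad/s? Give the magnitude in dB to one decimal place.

|j760 + 87| = √(760² + 87²) = 765
|j760| = 760
|T(j760)| = 2.1 / (765 × 760) = 3.6121e-06
20 log₁₀(3.6121e-06) = -108.84 dB

-108.8 dB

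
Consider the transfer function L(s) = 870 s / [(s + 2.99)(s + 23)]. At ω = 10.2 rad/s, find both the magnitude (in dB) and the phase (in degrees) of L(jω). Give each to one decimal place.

|j10.2| = 10.2
|j10.2 + 2.99| = √(10.2² + 2.99²) = 10.63
|j10.2 + 23| = √(10.2² + 23²) = 25.16
|L(j10.2)| = 870 × 10.2 / (10.63 × 25.16) = 33.182
20 log₁₀(33.182) = 30.42 dB
∠(j10.2) = 90.00°
∠(j10.2 + 2.99) = arctan(10.2/2.99) = 73.66°
∠(j10.2 + 23) = arctan(10.2/23) = 23.92°
∠L(j10.2) = 90.00° − (73.66° + 23.92°) = -7.58°

|L| = 30.4 dB, ∠L = -7.6°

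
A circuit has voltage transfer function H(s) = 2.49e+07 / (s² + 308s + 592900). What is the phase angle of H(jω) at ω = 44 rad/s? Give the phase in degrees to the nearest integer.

-1°

∠[(j44)² + 308(j44) + 592900] = ∠[5.9096e+05 + j13552] = 1.31°
∠H(j44) = −1.31° = -1.31°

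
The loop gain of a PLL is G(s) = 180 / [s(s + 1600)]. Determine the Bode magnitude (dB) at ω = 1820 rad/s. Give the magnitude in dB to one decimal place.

|j1820 + 1600| = √(1820² + 1600²) = 2423
|j1820| = 1820
|G(j1820)| = 180 / (2423 × 1820) = 4.0813e-05
20 log₁₀(4.0813e-05) = -87.78 dB

-87.8 dB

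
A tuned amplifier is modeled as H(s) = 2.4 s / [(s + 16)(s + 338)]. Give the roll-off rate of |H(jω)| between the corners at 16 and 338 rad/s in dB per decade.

0 dB/decade

In this band the factors already past their corner are: 1 differentiator zero, pole at 16; net slope = 0 dB/decade.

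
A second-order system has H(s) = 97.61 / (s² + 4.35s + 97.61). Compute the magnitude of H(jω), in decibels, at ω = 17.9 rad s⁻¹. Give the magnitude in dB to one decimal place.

|(j17.9)² + 4.35(j17.9) + 97.61| = |-222.8 + j77.865| = 236
|H(j17.9)| = 97.61 / 236 = 0.41358
20 log₁₀(0.41358) = -7.67 dB

-7.7 dB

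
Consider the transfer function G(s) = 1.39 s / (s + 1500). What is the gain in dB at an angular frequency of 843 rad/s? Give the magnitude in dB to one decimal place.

-3.3 dB

|j843| = 843
|j843 + 1500| = √(843² + 1500²) = 1721
|G(j843)| = 1.39 × 843 / 1721 = 0.681
20 log₁₀(0.681) = -3.34 dB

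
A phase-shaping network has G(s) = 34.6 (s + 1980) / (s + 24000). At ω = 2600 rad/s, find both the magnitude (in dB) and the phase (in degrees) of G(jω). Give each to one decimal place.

|j2600 + 1980| = √(2600² + 1980²) = 3268
|j2600 + 24000| = √(2600² + 24000²) = 2.414e+04
|G(j2600)| = 34.6 × 3268 / 2.414e+04 = 4.6841
20 log₁₀(4.6841) = 13.41 dB
∠(j2600 + 1980) = arctan(2600/1980) = 52.71°
∠(j2600 + 24000) = arctan(2600/24000) = 6.18°
∠G(j2600) = 52.71° − 6.18° = 46.53°

|G| = 13.4 dB, ∠G = 46.5°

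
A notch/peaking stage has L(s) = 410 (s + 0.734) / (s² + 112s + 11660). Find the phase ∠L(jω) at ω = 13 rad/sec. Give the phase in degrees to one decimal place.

79.5°

∠(j13 + 0.734) = arctan(13/0.734) = 86.77°
∠[(j13)² + 112(j13) + 11660] = ∠[11491 + j1456] = 7.22°
∠L(j13) = 86.77° − 7.22° = 79.55°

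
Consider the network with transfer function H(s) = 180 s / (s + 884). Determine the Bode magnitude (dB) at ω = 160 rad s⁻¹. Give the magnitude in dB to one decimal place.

|j160| = 160
|j160 + 884| = √(160² + 884²) = 898.4
|H(j160)| = 180 × 160 / 898.4 = 32.058
20 log₁₀(32.058) = 30.12 dB

30.1 dB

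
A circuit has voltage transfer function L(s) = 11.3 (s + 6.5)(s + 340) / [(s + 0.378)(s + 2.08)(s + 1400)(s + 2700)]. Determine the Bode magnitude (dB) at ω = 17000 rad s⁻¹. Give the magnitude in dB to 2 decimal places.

-148.29 dB

|j17000 + 6.5| = √(17000² + 6.5²) = 1.7e+04
|j17000 + 340| = √(17000² + 340²) = 1.7e+04
|j17000 + 0.378| = √(17000² + 0.378²) = 1.7e+04
|j17000 + 2.08| = √(17000² + 2.08²) = 1.7e+04
|j17000 + 1400| = √(17000² + 1400²) = 1.706e+04
|j17000 + 2700| = √(17000² + 2700²) = 1.721e+04
|L(j17000)| = 11.3 × 1.7e+04 × 1.7e+04 / (1.7e+04 × 1.7e+04 × 1.706e+04 × 1.721e+04) = 3.8494e-08
20 log₁₀(3.8494e-08) = -148.292 dB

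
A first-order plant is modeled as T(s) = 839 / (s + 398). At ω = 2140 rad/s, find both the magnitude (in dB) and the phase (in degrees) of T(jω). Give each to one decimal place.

|j2140 + 398| = √(2140² + 398²) = 2177
|T(j2140)| = 839 / 2177 = 0.38545
20 log₁₀(0.38545) = -8.28 dB
∠(j2140 + 398) = arctan(2140/398) = 79.46°
∠T(j2140) = −79.46° = -79.46°

|T| = -8.3 dB, ∠T = -79.5°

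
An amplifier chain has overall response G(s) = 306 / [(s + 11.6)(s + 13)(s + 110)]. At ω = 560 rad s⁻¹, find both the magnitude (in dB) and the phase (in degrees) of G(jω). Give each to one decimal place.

|G| = -115.3 dB, ∠G = -256.4°

|j560 + 11.6| = √(560² + 11.6²) = 560.1
|j560 + 13| = √(560² + 13²) = 560.2
|j560 + 110| = √(560² + 110²) = 570.7
|G(j560)| = 306 / (560.1 × 560.2 × 570.7) = 1.7089e-06
20 log₁₀(1.7089e-06) = -115.35 dB
∠(j560 + 11.6) = arctan(560/11.6) = 88.81°
∠(j560 + 13) = arctan(560/13) = 88.67°
∠(j560 + 110) = arctan(560/110) = 78.89°
∠G(j560) = − (88.81° + 88.67° + 78.89°) = -256.37°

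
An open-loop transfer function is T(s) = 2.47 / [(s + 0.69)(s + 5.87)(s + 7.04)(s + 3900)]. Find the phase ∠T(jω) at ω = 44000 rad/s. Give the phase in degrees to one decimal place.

∠(j44000 + 0.69) = arctan(44000/0.69) = 90.00°
∠(j44000 + 5.87) = arctan(44000/5.87) = 89.99°
∠(j44000 + 7.04) = arctan(44000/7.04) = 89.99°
∠(j44000 + 3900) = arctan(44000/3900) = 84.93°
∠T(j44000) = − (90.00° + 89.99° + 89.99° + 84.93°) = -354.92°

-354.9°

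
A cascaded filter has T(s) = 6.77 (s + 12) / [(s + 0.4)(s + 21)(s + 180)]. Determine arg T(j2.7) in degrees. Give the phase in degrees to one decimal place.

-77.1°

∠(j2.7 + 12) = arctan(2.7/12) = 12.68°
∠(j2.7 + 0.4) = arctan(2.7/0.4) = 81.57°
∠(j2.7 + 21) = arctan(2.7/21) = 7.33°
∠(j2.7 + 180) = arctan(2.7/180) = 0.86°
∠T(j2.7) = 12.68° − (81.57° + 7.33° + 0.86°) = -77.08°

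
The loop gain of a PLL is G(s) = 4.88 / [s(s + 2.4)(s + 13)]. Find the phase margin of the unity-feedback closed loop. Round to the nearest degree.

86 deg

Gain crossover: |G(jω)| = 1 at ω ≈ 0.156 rad/s.
∠G(j0.156) = −90° − arctan(0.156/2.4) − arctan(0.156/13) ≈ -94.41°
PM = 180° + (-94.41°) = 85.59°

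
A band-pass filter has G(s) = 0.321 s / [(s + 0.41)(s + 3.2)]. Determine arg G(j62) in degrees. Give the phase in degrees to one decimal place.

∠(j62) = 90.00°
∠(j62 + 0.41) = arctan(62/0.41) = 89.62°
∠(j62 + 3.2) = arctan(62/3.2) = 87.05°
∠G(j62) = 90.00° − (89.62° + 87.05°) = -86.67°

-86.7°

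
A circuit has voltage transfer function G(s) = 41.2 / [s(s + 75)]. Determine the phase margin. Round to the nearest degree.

90 deg

Gain crossover: |G(jω)| = 1 at ω ≈ 0.549 rad/s.
∠G(j0.549) = −90° − arctan(0.549/75) ≈ -90.42°
PM = 180° + (-90.42°) = 89.58°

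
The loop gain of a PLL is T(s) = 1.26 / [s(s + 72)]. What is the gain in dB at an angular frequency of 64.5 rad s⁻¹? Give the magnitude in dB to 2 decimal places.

-73.89 dB

|j64.5 + 72| = √(64.5² + 72²) = 96.67
|j64.5| = 64.5
|T(j64.5)| = 1.26 / (96.67 × 64.5) = 0.00020209
20 log₁₀(0.00020209) = -73.889 dB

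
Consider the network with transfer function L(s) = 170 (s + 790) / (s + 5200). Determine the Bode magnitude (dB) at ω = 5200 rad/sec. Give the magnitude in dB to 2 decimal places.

41.70 dB

|j5200 + 790| = √(5200² + 790²) = 5260
|j5200 + 5200| = √(5200² + 5200²) = 7354
|L(j5200)| = 170 × 5260 / 7354 = 121.59
20 log₁₀(121.59) = 41.698 dB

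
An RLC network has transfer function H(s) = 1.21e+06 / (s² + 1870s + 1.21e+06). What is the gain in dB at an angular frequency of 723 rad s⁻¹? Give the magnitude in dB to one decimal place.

|(j723)² + 1870(j723) + 1.21e+06| = |6.8727e+05 + j1.352e+06| = 1.517e+06
|H(j723)| = 1.21e+06 / 1.517e+06 = 0.7978
20 log₁₀(0.7978) = -1.96 dB

-2.0 dB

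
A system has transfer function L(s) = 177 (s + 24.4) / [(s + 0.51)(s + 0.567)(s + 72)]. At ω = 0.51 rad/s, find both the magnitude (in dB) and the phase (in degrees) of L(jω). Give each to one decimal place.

|L| = 40.8 dB, ∠L = -86.2 deg

|j0.51 + 24.4| = √(0.51² + 24.4²) = 24.41
|j0.51 + 0.51| = √(0.51² + 0.51²) = 0.7212
|j0.51 + 0.567| = √(0.51² + 0.567²) = 0.7626
|j0.51 + 72| = √(0.51² + 72²) = 72
|L(j0.51)| = 177 × 24.41 / (0.7212 × 0.7626 × 72) = 109.07
20 log₁₀(109.07) = 40.75 dB
∠(j0.51 + 24.4) = arctan(0.51/24.4) = 1.20°
∠(j0.51 + 0.51) = arctan(0.51/0.51) = 45.00°
∠(j0.51 + 0.567) = arctan(0.51/0.567) = 41.97°
∠(j0.51 + 72) = arctan(0.51/72) = 0.41°
∠L(j0.51) = 1.20° − (45.00° + 41.97° + 0.41°) = -86.18°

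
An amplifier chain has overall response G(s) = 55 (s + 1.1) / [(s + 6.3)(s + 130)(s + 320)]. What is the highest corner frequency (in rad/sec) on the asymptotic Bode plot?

320 rad/sec

Break frequencies occur at each pole and zero magnitude: 1.1 rad/sec, 6.3 rad/sec, 130 rad/sec, 320 rad/sec.
The highest is 320 rad/sec.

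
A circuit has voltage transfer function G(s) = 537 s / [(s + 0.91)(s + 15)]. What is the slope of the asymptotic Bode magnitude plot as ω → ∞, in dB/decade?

With 1 zero and 2 poles, the high-frequency asymptotic slope is 20 × (1 − 2) = -20 dB/decade.

-20 dB/decade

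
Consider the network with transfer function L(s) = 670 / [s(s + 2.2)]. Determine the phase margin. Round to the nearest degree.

Gain crossover: |L(jω)| = 1 at ω ≈ 25.8 rad s⁻¹.
∠L(j25.8) = −90° − arctan(25.8/2.2) ≈ -175.13°
PM = 180° + (-175.13°) = 4.87°

5°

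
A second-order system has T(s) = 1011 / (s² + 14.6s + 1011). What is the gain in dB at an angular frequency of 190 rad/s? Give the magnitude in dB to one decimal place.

-30.8 dB

|(j190)² + 14.6(j190) + 1011| = |-35089 + j2774| = 3.52e+04
|T(j190)| = 1011 / 3.52e+04 = 0.028723
20 log₁₀(0.028723) = -30.84 dB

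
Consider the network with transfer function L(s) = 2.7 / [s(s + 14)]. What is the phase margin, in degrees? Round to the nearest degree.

89°

Gain crossover: |L(jω)| = 1 at ω ≈ 0.193 rad/s.
∠L(j0.193) = −90° − arctan(0.193/14) ≈ -90.79°
PM = 180° + (-90.79°) = 89.21°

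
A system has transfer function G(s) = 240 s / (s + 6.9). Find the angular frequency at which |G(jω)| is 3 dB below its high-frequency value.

6.9 rad s⁻¹

For a single-pole high-pass, the −3 dB point is at the pole: ω = 6.9 rad s⁻¹.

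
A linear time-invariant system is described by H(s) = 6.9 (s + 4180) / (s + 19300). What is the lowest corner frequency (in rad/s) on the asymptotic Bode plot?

4180 rad/s

Break frequencies occur at each pole and zero magnitude: 4180 rad/s, 19300 rad/s.
The lowest is 4180 rad/s.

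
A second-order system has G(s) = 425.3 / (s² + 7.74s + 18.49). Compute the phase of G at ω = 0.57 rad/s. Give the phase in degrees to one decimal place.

∠[(j0.57)² + 7.74(j0.57) + 18.49] = ∠[18.165 + j4.4118] = 13.65°
∠G(j0.57) = −13.65° = -13.65°

-13.7 deg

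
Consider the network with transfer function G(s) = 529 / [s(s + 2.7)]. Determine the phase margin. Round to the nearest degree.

Gain crossover: |G(jω)| = 1 at ω ≈ 22.9 rad/s.
∠G(j22.9) = −90° − arctan(22.9/2.7) ≈ -173.28°
PM = 180° + (-173.28°) = 6.72°

7°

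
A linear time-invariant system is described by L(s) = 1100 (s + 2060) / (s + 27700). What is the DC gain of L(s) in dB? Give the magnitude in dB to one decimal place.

38.3 dB

L(0) = 1100 × 2060 / 27700 = 81.805
20 log₁₀(81.805) = 38.26 dB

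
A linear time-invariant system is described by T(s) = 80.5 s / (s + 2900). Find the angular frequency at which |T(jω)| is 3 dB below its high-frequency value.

2900 rad s⁻¹

For a single-pole high-pass, the −3 dB point is at the pole: ω = 2900 rad s⁻¹.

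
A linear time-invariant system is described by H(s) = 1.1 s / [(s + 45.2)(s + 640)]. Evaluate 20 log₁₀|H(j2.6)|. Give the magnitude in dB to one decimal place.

-80.1 dB

|j2.6| = 2.6
|j2.6 + 45.2| = √(2.6² + 45.2²) = 45.27
|j2.6 + 640| = √(2.6² + 640²) = 640
|H(j2.6)| = 1.1 × 2.6 / (45.27 × 640) = 9.8702e-05
20 log₁₀(9.8702e-05) = -80.11 dB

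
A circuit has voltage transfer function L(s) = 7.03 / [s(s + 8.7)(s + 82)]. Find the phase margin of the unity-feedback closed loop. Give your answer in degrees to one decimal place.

Gain crossover: |L(jω)| = 1 at ω ≈ 0.00985 rad s⁻¹.
∠L(j0.00985) = −90° − arctan(0.00985/8.7) − arctan(0.00985/82) ≈ -90.07°
PM = 180° + (-90.07°) = 89.93°

89.9 deg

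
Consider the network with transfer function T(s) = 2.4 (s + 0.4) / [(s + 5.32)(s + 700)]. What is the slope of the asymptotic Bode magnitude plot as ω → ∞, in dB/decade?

-20 dB/decade

With 1 zero and 2 poles, the high-frequency asymptotic slope is 20 × (1 − 2) = -20 dB/decade.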